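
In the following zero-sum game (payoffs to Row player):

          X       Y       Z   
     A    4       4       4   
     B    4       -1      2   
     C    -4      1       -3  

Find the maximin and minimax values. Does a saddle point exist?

Maximin = 4, Minimax = 4, Saddle: True

Work:
Row minimums: [4, -1, -4] → maximin = 4
Column maximums: [4, 4, 4] → minimax = 4
Saddle point exists! Game value = 4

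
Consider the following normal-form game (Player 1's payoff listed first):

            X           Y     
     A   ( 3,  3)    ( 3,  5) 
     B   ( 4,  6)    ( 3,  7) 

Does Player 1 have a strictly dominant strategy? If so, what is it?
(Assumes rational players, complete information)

No strictly dominant strategy exists for Player 1

Work:
A strategy strictly dominates another if it gives a strictly higher payoff against every opponent action. Compare each pair of P1's strategies column-by-column:
  A vs B: [3 vs 4, 3 vs 3] → A does not strictly dominate B (column X: 3 ≤ 4)
  B vs A: [4 vs 3, 3 vs 3] → B does not strictly dominate A (column Y: 3 ≤ 3)
No single strategy strictly dominates all others → no strictly dominant strategy.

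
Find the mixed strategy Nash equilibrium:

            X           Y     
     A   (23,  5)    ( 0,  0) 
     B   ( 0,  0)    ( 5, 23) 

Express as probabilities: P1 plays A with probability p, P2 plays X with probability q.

p = 0.8214, q = 0.1786

Work:
Find probabilities that make opponent indifferent:
P2 chooses q to make P1 indifferent between A and B
P1 chooses p to make P2 indifferent between X and Y
Mixed NE: P1 plays (A: 0.8214, B: 0.1786), P2 plays (X: 0.1786, Y: 0.8214)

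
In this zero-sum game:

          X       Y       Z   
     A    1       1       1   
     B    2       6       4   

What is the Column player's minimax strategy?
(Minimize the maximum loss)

Column should play X, value = 2

Work:
Column player minimizes Row's maximum payoff:
Column X: max payoff to Row = 2
Column Y: max payoff to Row = 6
Column Z: max payoff to Row = 4
Minimum is 2, achieved by column X.
Minimax strategy: X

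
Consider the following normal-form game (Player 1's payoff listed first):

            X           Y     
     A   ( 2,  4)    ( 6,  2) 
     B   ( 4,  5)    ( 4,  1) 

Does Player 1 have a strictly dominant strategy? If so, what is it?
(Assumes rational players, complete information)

No strictly dominant strategy exists for Player 1

Work:
A strategy strictly dominates another if it gives a strictly higher payoff against every opponent action. Compare each pair of P1's strategies column-by-column:
  A vs B: [2 vs 4, 6 vs 4] → A does not strictly dominate B (column X: 2 ≤ 4)
  B vs A: [4 vs 2, 4 vs 6] → B does not strictly dominate A (column Y: 4 ≤ 6)
No single strategy strictly dominates all others → no strictly dominant strategy.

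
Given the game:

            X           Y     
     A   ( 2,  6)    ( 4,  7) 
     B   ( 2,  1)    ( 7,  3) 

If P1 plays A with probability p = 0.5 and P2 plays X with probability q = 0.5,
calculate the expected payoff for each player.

E[P1] = 3.75, E[P2] = 4.25

Work:
E[P1] = p·q·π₁(A,X) + p·(1-q)·π₁(A,Y) + (1-p)·q·π₁(B,X) + (1-p)·(1-q)·π₁(B,Y)
= 0.5·0.5·2 + 0.5·0.5·4 + 0.5·0.5·2 + 0.5·0.5·7
= 3.75

E[P2] = 4.25 (similar calculation)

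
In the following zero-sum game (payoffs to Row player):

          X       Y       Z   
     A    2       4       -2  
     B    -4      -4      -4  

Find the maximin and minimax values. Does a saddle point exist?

Maximin = -2, Minimax = -2, Saddle: True

Work:
Row minimums: [-2, -4] → maximin = -2
Column maximums: [2, 4, -2] → minimax = -2
Saddle point exists! Game value = -2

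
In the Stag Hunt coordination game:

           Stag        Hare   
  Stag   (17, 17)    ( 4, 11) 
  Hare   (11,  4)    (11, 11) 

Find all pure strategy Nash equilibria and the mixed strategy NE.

Pure NE: (Stag, Stag) and (Hare, Hare); Mixed NE: p = 0.5385, q = 0.5385

Work:
Check pure NE:
(Stag, Stag): (17, 17) - no unilateral deviation beneficial
(Hare, Hare): (11, 11) - no unilateral deviation beneficial
Mixed NE: P1 plays Stag with p = 0.5385, P2 plays Stag with q = 0.5385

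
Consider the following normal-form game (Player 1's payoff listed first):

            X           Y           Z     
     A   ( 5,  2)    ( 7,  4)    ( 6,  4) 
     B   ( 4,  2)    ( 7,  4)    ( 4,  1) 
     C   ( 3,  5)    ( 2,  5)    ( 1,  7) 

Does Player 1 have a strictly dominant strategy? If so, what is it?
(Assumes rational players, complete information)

No strictly dominant strategy exists for Player 1

Work:
A strategy strictly dominates another if it gives a strictly higher payoff against every opponent action. Compare each pair of P1's strategies column-by-column:
  A vs B: [5 vs 4, 7 vs 7, 6 vs 4] → A does not strictly dominate B (column Y: 7 ≤ 7)
  A vs C: [5 vs 3, 7 vs 2, 6 vs 1] → A strictly dominates C
  B vs A: [4 vs 5, 7 vs 7, 4 vs 6] → B does not strictly dominate A (column X: 4 ≤ 5)
  B vs C: [4 vs 3, 7 vs 2, 4 vs 1] → B strictly dominates C
  C vs A: [3 vs 5, 2 vs 7, 1 vs 6] → C does not strictly dominate A (column X: 3 ≤ 5)
  C vs B: [3 vs 4, 2 vs 7, 1 vs 4] → C does not strictly dominate B (column X: 3 ≤ 4)
No single strategy strictly dominates all others → no strictly dominant strategy.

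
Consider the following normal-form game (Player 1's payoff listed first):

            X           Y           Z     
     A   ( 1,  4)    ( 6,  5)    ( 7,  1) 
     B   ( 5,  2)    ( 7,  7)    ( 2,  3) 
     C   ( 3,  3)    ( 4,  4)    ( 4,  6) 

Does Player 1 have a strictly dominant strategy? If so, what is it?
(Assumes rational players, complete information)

No strictly dominant strategy exists for Player 1

Work:
A strategy strictly dominates another if it gives a strictly higher payoff against every opponent action. Compare each pair of P1's strategies column-by-column:
  A vs B: [1 vs 5, 6 vs 7, 7 vs 2] → A does not strictly dominate B (column X: 1 ≤ 5)
  A vs C: [1 vs 3, 6 vs 4, 7 vs 4] → A does not strictly dominate C (column X: 1 ≤ 3)
  B vs A: [5 vs 1, 7 vs 6, 2 vs 7] → B does not strictly dominate A (column Z: 2 ≤ 7)
  B vs C: [5 vs 3, 7 vs 4, 2 vs 4] → B does not strictly dominate C (column Z: 2 ≤ 4)
  C vs A: [3 vs 1, 4 vs 6, 4 vs 7] → C does not strictly dominate A (column Y: 4 ≤ 6)
  C vs B: [3 vs 5, 4 vs 7, 4 vs 2] → C does not strictly dominate B (column X: 3 ≤ 5)
No single strategy strictly dominates all others → no strictly dominant strategy.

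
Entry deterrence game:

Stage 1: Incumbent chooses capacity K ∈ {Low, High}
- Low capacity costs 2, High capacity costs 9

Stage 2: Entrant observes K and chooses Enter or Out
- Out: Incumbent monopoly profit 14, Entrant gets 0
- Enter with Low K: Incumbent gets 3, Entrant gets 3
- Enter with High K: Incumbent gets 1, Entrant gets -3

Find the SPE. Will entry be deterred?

SPE: (High, Enter|Low, Out|High); Entry deterred. Incumbent net profit = 5

Work:
After Low K: Entrant enters (3 > 0)
After High K: Entrant stays out (-3 < 0)
Incumbent: Low → 3−2=1, High → 14−9=5
Incumbent chooses High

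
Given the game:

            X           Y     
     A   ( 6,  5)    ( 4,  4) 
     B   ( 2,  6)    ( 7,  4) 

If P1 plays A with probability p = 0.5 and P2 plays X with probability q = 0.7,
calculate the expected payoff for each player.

E[P1] = 4.45, E[P2] = 5.05

Work:
E[P1] = p·q·π₁(A,X) + p·(1-q)·π₁(A,Y) + (1-p)·q·π₁(B,X) + (1-p)·(1-q)·π₁(B,Y)
= 0.5·0.7·6 + 0.5·0.3·4 + 0.5·0.7·2 + 0.5·0.3·7
= 4.45

E[P2] = 5.05 (similar calculation)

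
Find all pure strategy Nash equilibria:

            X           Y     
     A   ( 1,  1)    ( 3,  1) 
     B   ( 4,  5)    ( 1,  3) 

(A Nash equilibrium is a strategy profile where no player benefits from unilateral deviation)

Nash equilibrium: (A, Y), (B, X)

Work:
Best responses:
  P1 vs X: payoffs [1, 4] → best response B (payoff 4)
  P1 vs Y: payoffs [3, 1] → best response A (payoff 3)
  P2 vs A: payoffs [1, 1] → best response X/Y (payoff 1)
  P2 vs B: payoffs [5, 3] → best response X (payoff 5)
Mutual best responses: (A,Y), (B,X) → Nash equilibria.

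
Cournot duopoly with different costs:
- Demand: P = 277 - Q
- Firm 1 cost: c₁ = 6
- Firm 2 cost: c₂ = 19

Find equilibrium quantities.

q₁* = 94.67, q₂* = 81.67

Work:
Reaction: q₁ = (277 - 6 - q₂)/2
Reaction: q₂ = (277 - 19 - q₁)/2
Solve simultaneously:
q₁* = (277 - 2×6 + 19)/3 = 94.67
q₂* = (277 - 2×19 + 6)/3 = 81.67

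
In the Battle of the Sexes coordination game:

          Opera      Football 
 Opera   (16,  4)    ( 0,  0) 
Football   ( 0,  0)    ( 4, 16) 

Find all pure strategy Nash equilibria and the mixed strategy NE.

Pure NE: (Opera, Opera) and (Football, Football); Mixed NE: p = 0.8, q = 0.2

Work:
Check pure NE:
(Opera, Opera): (16, 4) - no unilateral deviation beneficial
(Football, Football): (4, 16) - no unilateral deviation beneficial
Mixed NE: P1 plays Opera with p = 0.8, P2 plays Opera with q = 0.2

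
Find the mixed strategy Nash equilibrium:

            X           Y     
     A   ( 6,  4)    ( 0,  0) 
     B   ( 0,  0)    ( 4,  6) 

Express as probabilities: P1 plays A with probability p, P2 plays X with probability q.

p = 0.6, q = 0.4

Work:
Find probabilities that make opponent indifferent:
P2 chooses q to make P1 indifferent between A and B
P1 chooses p to make P2 indifferent between X and Y
Mixed NE: P1 plays (A: 0.6, B: 0.4), P2 plays (X: 0.4, Y: 0.6)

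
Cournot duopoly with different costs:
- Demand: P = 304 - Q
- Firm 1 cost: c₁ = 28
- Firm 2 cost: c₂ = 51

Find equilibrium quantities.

q₁* = 99.67, q₂* = 76.67

Work:
Reaction: q₁ = (304 - 28 - q₂)/2
Reaction: q₂ = (304 - 51 - q₁)/2
Solve simultaneously:
q₁* = (304 - 2×28 + 51)/3 = 99.67
q₂* = (304 - 2×51 + 28)/3 = 76.67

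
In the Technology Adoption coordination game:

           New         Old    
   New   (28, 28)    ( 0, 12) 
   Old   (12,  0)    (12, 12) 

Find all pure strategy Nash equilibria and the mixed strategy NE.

Pure NE: (New, New) and (Old, Old); Mixed NE: p = 0.4286, q = 0.4286

Work:
Check pure NE:
(New, New): (28, 28) - no unilateral deviation beneficial
(Old, Old): (12, 12) - no unilateral deviation beneficial
Mixed NE: P1 plays New with p = 0.4286, P2 plays New with q = 0.4286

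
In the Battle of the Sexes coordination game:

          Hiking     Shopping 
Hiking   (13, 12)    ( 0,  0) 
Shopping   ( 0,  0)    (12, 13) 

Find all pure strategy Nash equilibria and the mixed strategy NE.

Pure NE: (Hiking, Hiking) and (Shopping, Shopping); Mixed NE: p = 0.52, q = 0.48

Work:
Check pure NE:
(Hiking, Hiking): (13, 12) - no unilateral deviation beneficial
(Shopping, Shopping): (12, 13) - no unilateral deviation beneficial
Mixed NE: P1 plays Hiking with p = 0.52, P2 plays Hiking with q = 0.48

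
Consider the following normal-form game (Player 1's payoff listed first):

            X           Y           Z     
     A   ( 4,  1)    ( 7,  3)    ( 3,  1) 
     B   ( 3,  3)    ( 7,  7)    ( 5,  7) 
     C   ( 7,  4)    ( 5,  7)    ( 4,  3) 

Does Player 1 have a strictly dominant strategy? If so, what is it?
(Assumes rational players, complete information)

No strictly dominant strategy exists for Player 1

Work:
A strategy strictly dominates another if it gives a strictly higher payoff against every opponent action. Compare each pair of P1's strategies column-by-column:
  A vs B: [4 vs 3, 7 vs 7, 3 vs 5] → A does not strictly dominate B (column Y: 7 ≤ 7)
  A vs C: [4 vs 7, 7 vs 5, 3 vs 4] → A does not strictly dominate C (column X: 4 ≤ 7)
  B vs A: [3 vs 4, 7 vs 7, 5 vs 3] → B does not strictly dominate A (column X: 3 ≤ 4)
  B vs C: [3 vs 7, 7 vs 5, 5 vs 4] → B does not strictly dominate C (column X: 3 ≤ 7)
  C vs A: [7 vs 4, 5 vs 7, 4 vs 3] → C does not strictly dominate A (column Y: 5 ≤ 7)
  C vs B: [7 vs 3, 5 vs 7, 4 vs 5] → C does not strictly dominate B (column Y: 5 ≤ 7)
No single strategy strictly dominates all others → no strictly dominant strategy.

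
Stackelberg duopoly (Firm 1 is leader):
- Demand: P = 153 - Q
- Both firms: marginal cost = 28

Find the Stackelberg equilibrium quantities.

q₁* (leader) = 62.5, q₂* (follower) = 31.25

Work:
Follower's reaction: q₂ = (a - c - q₁)/2
Leader substitutes: π₁ = q₁·(a - q₁ - (a-c-q₁)/2 - c)
FOC: q₁* = (153 - 28)/2 = 62.50
Then: q₂* = (153 - 28 - 62.5)/2 = 31.25
Leader has first-mover advantage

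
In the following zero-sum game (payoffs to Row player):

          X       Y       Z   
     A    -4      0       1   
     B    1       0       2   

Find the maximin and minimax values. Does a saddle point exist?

Maximin = 0, Minimax = 0, Saddle: True

Work:
Row minimums: [-4, 0] → maximin = 0
Column maximums: [1, 0, 2] → minimax = 0
Saddle point exists! Game value = 0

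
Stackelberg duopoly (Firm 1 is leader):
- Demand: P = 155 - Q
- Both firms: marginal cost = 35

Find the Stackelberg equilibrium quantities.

q₁* (leader) = 60.0, q₂* (follower) = 30.0

Work:
Follower's reaction: q₂ = (a - c - q₁)/2
Leader substitutes: π₁ = q₁·(a - q₁ - (a-c-q₁)/2 - c)
FOC: q₁* = (155 - 35)/2 = 60.00
Then: q₂* = (155 - 35 - 60.0)/2 = 30.00
Leader has first-mover advantage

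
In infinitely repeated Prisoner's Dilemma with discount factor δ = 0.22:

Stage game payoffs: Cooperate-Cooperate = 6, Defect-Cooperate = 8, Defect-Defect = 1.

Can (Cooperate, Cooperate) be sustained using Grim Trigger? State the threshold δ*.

δ* = 0.2857; since δ = 0.22 < 0.2857, cooperation cannot be sustained

Work:
For Grim Trigger:
Cooperate forever: 6/(1-δ)
Defect then punished: 8 + 1·δ/(1-δ)
Need: 6/(1-δ) ≥ 8 + 1·δ/(1-δ)
Solving: δ ≥ (T-R)/(T-P) = (8-6)/(8-1) = 0.2857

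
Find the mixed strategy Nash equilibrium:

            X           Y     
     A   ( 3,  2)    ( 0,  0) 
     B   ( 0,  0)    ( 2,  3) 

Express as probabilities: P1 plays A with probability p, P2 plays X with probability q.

p = 0.6, q = 0.4

Work:
Find probabilities that make opponent indifferent:
P2 chooses q to make P1 indifferent between A and B
P1 chooses p to make P2 indifferent between X and Y
Mixed NE: P1 plays (A: 0.6, B: 0.4), P2 plays (X: 0.4, Y: 0.6)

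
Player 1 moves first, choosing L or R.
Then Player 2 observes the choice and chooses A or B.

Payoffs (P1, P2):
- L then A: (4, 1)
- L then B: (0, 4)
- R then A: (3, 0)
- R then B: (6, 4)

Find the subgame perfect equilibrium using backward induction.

P1 plays R, P2 plays B after L and B after R; Payoff (6, 4)

Work:
Backward induction:
After L: P2 chooses B → P1 gets 0
After R: P2 chooses B → P1 gets 6
P1 chooses R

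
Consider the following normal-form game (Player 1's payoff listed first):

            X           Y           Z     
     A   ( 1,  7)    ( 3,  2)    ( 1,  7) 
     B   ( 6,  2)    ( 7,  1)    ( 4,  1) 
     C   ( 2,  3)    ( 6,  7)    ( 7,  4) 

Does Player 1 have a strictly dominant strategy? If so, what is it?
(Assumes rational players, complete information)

No strictly dominant strategy exists for Player 1

Work:
A strategy strictly dominates another if it gives a strictly higher payoff against every opponent action. Compare each pair of P1's strategies column-by-column:
  A vs B: [1 vs 6, 3 vs 7, 1 vs 4] → A does not strictly dominate B (column X: 1 ≤ 6)
  A vs C: [1 vs 2, 3 vs 6, 1 vs 7] → A does not strictly dominate C (column X: 1 ≤ 2)
  B vs A: [6 vs 1, 7 vs 3, 4 vs 1] → B strictly dominates A
  B vs C: [6 vs 2, 7 vs 6, 4 vs 7] → B does not strictly dominate C (column Z: 4 ≤ 7)
  C vs A: [2 vs 1, 6 vs 3, 7 vs 1] → C strictly dominates A
  C vs B: [2 vs 6, 6 vs 7, 7 vs 4] → C does not strictly dominate B (column X: 2 ≤ 6)
No single strategy strictly dominates all others → no strictly dominant strategy.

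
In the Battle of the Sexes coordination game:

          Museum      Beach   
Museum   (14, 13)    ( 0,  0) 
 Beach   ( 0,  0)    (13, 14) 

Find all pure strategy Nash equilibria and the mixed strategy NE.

Pure NE: (Museum, Museum) and (Beach, Beach); Mixed NE: p = 0.5185, q = 0.4815

Work:
Check pure NE:
(Museum, Museum): (14, 13) - no unilateral deviation beneficial
(Beach, Beach): (13, 14) - no unilateral deviation beneficial
Mixed NE: P1 plays Museum with p = 0.5185, P2 plays Museum with q = 0.4815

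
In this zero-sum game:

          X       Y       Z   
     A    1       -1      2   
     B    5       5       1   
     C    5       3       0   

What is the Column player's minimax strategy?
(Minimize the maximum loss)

Column should play Z, value = 2

Work:
Column player minimizes Row's maximum payoff:
Column X: max payoff to Row = 5
Column Y: max payoff to Row = 5
Column Z: max payoff to Row = 2
Minimum is 2, achieved by column Z.
Minimax strategy: Z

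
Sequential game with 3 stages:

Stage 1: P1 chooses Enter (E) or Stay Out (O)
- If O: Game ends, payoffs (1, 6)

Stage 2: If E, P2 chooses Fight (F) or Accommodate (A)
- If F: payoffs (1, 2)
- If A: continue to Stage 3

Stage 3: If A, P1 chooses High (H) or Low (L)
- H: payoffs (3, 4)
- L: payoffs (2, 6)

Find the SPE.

SPE: (E, A, H); Outcome (3, 4)

Work:
Stage 3: P1 chooses H (3 vs 2)
Stage 2: P2: F->2, A->4 (anticipating H). Choose A
Stage 1: P1: O->1, E->3 (anticipating A, H). Choose E
SPE path: E -> A -> H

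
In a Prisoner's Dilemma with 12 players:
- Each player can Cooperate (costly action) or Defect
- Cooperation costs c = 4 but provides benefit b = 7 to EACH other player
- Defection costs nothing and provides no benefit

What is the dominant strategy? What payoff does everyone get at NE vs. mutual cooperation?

Dominant: Defect; NE payoff = 0; Coop payoff = 73

Work:
Defect dominates (saves cost c = 4, benefit to others is external)
NE: All defect → everyone gets 0
If all cooperate: each receives (11)×7 - 4 = 73
Social dilemma: 73 > 0 but NE gives 0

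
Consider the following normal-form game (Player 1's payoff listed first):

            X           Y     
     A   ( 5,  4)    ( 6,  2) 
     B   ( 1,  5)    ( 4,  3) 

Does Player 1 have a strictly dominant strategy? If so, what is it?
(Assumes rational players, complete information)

Yes, Player 1's strictly dominant strategy is A

Work:
A strategy strictly dominates another if it gives a strictly higher payoff against every opponent action. Compare each pair of P1's strategies column-by-column:
  A vs B: [5 vs 1, 6 vs 4] → A strictly dominates B
  B vs A: [1 vs 5, 4 vs 6] → B does not strictly dominate A (column X: 1 ≤ 5)
A strictly dominates every other strategy → strictly dominant.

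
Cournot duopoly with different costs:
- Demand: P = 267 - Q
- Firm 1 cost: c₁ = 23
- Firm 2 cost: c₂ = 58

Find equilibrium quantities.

q₁* = 93.0, q₂* = 58.0

Work:
Reaction: q₁ = (267 - 23 - q₂)/2
Reaction: q₂ = (267 - 58 - q₁)/2
Solve simultaneously:
q₁* = (267 - 2×23 + 58)/3 = 93.0
q₂* = (267 - 2×58 + 23)/3 = 58.0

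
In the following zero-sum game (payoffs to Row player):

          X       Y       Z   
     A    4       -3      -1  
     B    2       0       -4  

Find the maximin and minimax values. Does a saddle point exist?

Maximin = -3, Minimax = -1, Saddle: False

Work:
Row minimums: [-3, -4] → maximin = -3
Column maximums: [4, 0, -1] → minimax = -1
No saddle point (maximin ≠ minimax). Mixed strategy needed.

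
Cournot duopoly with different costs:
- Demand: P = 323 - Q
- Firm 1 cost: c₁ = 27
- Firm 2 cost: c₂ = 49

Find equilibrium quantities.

q₁* = 106.0, q₂* = 84.0

Work:
Reaction: q₁ = (323 - 27 - q₂)/2
Reaction: q₂ = (323 - 49 - q₁)/2
Solve simultaneously:
q₁* = (323 - 2×27 + 49)/3 = 106.0
q₂* = (323 - 2×49 + 27)/3 = 84.0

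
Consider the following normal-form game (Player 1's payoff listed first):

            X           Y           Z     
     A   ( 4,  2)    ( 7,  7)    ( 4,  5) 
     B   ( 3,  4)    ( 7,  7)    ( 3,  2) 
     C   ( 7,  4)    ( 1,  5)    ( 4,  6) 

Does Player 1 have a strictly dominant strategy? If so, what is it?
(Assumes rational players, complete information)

No strictly dominant strategy exists for Player 1

Work:
A strategy strictly dominates another if it gives a strictly higher payoff against every opponent action. Compare each pair of P1's strategies column-by-column:
  A vs B: [4 vs 3, 7 vs 7, 4 vs 3] → A does not strictly dominate B (column Y: 7 ≤ 7)
  A vs C: [4 vs 7, 7 vs 1, 4 vs 4] → A does not strictly dominate C (column X: 4 ≤ 7)
  B vs A: [3 vs 4, 7 vs 7, 3 vs 4] → B does not strictly dominate A (column X: 3 ≤ 4)
  B vs C: [3 vs 7, 7 vs 1, 3 vs 4] → B does not strictly dominate C (column X: 3 ≤ 7)
  C vs A: [7 vs 4, 1 vs 7, 4 vs 4] → C does not strictly dominate A (column Y: 1 ≤ 7)
  C vs B: [7 vs 3, 1 vs 7, 4 vs 3] → C does not strictly dominate B (column Y: 1 ≤ 7)
No single strategy strictly dominates all others → no strictly dominant strategy.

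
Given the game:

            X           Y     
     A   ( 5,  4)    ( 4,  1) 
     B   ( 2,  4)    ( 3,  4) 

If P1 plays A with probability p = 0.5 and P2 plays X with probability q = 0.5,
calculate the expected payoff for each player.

E[P1] = 3.5, E[P2] = 3.25

Work:
E[P1] = p·q·π₁(A,X) + p·(1-q)·π₁(A,Y) + (1-p)·q·π₁(B,X) + (1-p)·(1-q)·π₁(B,Y)
= 0.5·0.5·5 + 0.5·0.5·4 + 0.5·0.5·2 + 0.5·0.5·3
= 3.5

E[P2] = 3.25 (similar calculation)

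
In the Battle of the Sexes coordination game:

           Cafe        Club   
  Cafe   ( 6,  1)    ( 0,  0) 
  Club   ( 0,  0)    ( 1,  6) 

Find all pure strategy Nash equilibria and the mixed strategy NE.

Pure NE: (Cafe, Cafe) and (Club, Club); Mixed NE: p = 0.8571, q = 0.1429

Work:
Check pure NE:
(Cafe, Cafe): (6, 1) - no unilateral deviation beneficial
(Club, Club): (1, 6) - no unilateral deviation beneficial
Mixed NE: P1 plays Cafe with p = 0.8571, P2 plays Cafe with q = 0.1429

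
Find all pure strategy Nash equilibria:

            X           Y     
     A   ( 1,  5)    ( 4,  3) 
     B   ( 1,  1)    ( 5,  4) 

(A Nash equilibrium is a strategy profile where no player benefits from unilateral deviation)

Nash equilibrium: (A, X), (B, Y)

Work:
Best responses:
  P1 vs X: payoffs [1, 1] → best response A/B (payoff 1)
  P1 vs Y: payoffs [4, 5] → best response B (payoff 5)
  P2 vs A: payoffs [5, 3] → best response X (payoff 5)
  P2 vs B: payoffs [1, 4] → best response Y (payoff 4)
Mutual best responses: (A,X), (B,Y) → Nash equilibria.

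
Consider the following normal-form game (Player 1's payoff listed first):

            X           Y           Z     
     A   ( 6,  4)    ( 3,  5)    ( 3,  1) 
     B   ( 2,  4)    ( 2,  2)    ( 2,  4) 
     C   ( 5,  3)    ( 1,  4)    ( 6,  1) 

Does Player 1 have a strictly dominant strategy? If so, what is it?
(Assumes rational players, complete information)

No strictly dominant strategy exists for Player 1

Work:
A strategy strictly dominates another if it gives a strictly higher payoff against every opponent action. Compare each pair of P1's strategies column-by-column:
  A vs B: [6 vs 2, 3 vs 2, 3 vs 2] → A strictly dominates B
  A vs C: [6 vs 5, 3 vs 1, 3 vs 6] → A does not strictly dominate C (column Z: 3 ≤ 6)
  B vs A: [2 vs 6, 2 vs 3, 2 vs 3] → B does not strictly dominate A (column X: 2 ≤ 6)
  B vs C: [2 vs 5, 2 vs 1, 2 vs 6] → B does not strictly dominate C (column X: 2 ≤ 5)
  C vs A: [5 vs 6, 1 vs 3, 6 vs 3] → C does not strictly dominate A (column X: 5 ≤ 6)
  C vs B: [5 vs 2, 1 vs 2, 6 vs 2] → C does not strictly dominate B (column Y: 1 ≤ 2)
No single strategy strictly dominates all others → no strictly dominant strategy.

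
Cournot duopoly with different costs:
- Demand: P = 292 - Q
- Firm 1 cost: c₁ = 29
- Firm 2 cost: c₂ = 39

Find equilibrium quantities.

q₁* = 91.0, q₂* = 81.0

Work:
Reaction: q₁ = (292 - 29 - q₂)/2
Reaction: q₂ = (292 - 39 - q₁)/2
Solve simultaneously:
q₁* = (292 - 2×29 + 39)/3 = 91.0
q₂* = (292 - 2×39 + 29)/3 = 81.0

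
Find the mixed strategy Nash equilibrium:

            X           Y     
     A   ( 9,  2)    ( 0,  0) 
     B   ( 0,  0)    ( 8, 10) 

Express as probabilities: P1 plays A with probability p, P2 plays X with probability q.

p = 0.8333, q = 0.4706

Work:
Find probabilities that make opponent indifferent:
P2 chooses q to make P1 indifferent between A and B
P1 chooses p to make P2 indifferent between X and Y
Mixed NE: P1 plays (A: 0.8333, B: 0.1667), P2 plays (X: 0.4706, Y: 0.5294)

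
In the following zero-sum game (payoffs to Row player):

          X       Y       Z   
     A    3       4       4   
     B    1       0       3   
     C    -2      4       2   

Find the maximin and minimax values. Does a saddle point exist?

Maximin = 3, Minimax = 3, Saddle: True

Work:
Row minimums: [3, 0, -2] → maximin = 3
Column maximums: [3, 4, 4] → minimax = 3
Saddle point exists! Game value = 3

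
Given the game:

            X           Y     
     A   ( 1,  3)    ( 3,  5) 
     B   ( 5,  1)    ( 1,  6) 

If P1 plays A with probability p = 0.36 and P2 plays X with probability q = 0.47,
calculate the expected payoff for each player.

E[P1] = 2.5848, E[P2] = 3.7976

Work:
E[P1] = p·q·π₁(A,X) + p·(1-q)·π₁(A,Y) + (1-p)·q·π₁(B,X) + (1-p)·(1-q)·π₁(B,Y)
= 0.36·0.47·1 + 0.36·0.53·3 + 0.64·0.47·5 + 0.64·0.53·1
= 2.5848

E[P2] = 3.7976 (similar calculation)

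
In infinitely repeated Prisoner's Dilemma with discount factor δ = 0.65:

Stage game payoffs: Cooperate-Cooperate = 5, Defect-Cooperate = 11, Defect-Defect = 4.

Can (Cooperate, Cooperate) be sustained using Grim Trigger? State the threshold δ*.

δ* = 0.8571; since δ = 0.65 < 0.8571, cooperation cannot be sustained

Work:
For Grim Trigger:
Cooperate forever: 5/(1-δ)
Defect then punished: 11 + 4·δ/(1-δ)
Need: 5/(1-δ) ≥ 11 + 4·δ/(1-δ)
Solving: δ ≥ (T-R)/(T-P) = (11-5)/(11-4) = 0.8571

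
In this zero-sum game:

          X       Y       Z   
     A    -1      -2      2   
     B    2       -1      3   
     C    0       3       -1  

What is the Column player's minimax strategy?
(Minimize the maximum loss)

Column should play X, value = 2

Work:
Column player minimizes Row's maximum payoff:
Column X: max payoff to Row = 2
Column Y: max payoff to Row = 3
Column Z: max payoff to Row = 3
Minimum is 2, achieved by column X.
Minimax strategy: X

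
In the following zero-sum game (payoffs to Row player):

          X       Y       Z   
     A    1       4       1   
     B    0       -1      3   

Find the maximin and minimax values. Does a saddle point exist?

Maximin = 1, Minimax = 1, Saddle: True

Work:
Row minimums: [1, -1] → maximin = 1
Column maximums: [1, 4, 3] → minimax = 1
Saddle point exists! Game value = 1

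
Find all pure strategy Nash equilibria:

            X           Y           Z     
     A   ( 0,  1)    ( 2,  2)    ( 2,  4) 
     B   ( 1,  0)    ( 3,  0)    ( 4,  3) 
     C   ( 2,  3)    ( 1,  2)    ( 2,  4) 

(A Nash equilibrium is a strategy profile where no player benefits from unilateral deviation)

Nash equilibrium: (B, Z)

Work:
Best responses:
  P1 vs X: payoffs [0, 1, 2] → best response C (payoff 2)
  P1 vs Y: payoffs [2, 3, 1] → best response B (payoff 3)
  P1 vs Z: payoffs [2, 4, 2] → best response B (payoff 4)
  P2 vs A: payoffs [1, 2, 4] → best response Z (payoff 4)
  P2 vs B: payoffs [0, 0, 3] → best response Z (payoff 3)
  P2 vs C: payoffs [3, 2, 4] → best response Z (payoff 4)
Mutual best responses: (B,Z) → Nash equilibria.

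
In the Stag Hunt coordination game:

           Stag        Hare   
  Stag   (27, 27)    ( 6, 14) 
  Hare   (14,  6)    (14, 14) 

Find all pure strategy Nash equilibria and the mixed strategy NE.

Pure NE: (Stag, Stag) and (Hare, Hare); Mixed NE: p = 0.381, q = 0.381

Work:
Check pure NE:
(Stag, Stag): (27, 27) - no unilateral deviation beneficial
(Hare, Hare): (14, 14) - no unilateral deviation beneficial
Mixed NE: P1 plays Stag with p = 0.381, P2 plays Stag with q = 0.381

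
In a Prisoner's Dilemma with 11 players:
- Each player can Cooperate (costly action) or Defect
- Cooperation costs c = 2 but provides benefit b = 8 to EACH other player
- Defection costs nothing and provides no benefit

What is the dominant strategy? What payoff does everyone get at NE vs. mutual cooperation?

Dominant: Defect; NE payoff = 0; Coop payoff = 78

Work:
Defect dominates (saves cost c = 2, benefit to others is external)
NE: All defect → everyone gets 0
If all cooperate: each receives (10)×8 - 2 = 78
Social dilemma: 78 > 0 but NE gives 0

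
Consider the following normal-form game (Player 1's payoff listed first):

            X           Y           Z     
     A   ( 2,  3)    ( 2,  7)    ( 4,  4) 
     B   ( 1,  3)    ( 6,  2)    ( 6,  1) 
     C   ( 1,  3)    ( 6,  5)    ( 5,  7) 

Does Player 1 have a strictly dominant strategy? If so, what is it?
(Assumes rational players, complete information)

No strictly dominant strategy exists for Player 1

Work:
A strategy strictly dominates another if it gives a strictly higher payoff against every opponent action. Compare each pair of P1's strategies column-by-column:
  A vs B: [2 vs 1, 2 vs 6, 4 vs 6] → A does not strictly dominate B (column Y: 2 ≤ 6)
  A vs C: [2 vs 1, 2 vs 6, 4 vs 5] → A does not strictly dominate C (column Y: 2 ≤ 6)
  B vs A: [1 vs 2, 6 vs 2, 6 vs 4] → B does not strictly dominate A (column X: 1 ≤ 2)
  B vs C: [1 vs 1, 6 vs 6, 6 vs 5] → B does not strictly dominate C (column X: 1 ≤ 1)
  C vs A: [1 vs 2, 6 vs 2, 5 vs 4] → C does not strictly dominate A (column X: 1 ≤ 2)
  C vs B: [1 vs 1, 6 vs 6, 5 vs 6] → C does not strictly dominate B (column X: 1 ≤ 1)
No single strategy strictly dominates all others → no strictly dominant strategy.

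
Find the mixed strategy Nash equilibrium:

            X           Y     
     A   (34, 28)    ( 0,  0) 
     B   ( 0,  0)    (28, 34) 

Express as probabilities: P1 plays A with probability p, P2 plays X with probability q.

p = 0.5484, q = 0.4516

Work:
Find probabilities that make opponent indifferent:
P2 chooses q to make P1 indifferent between A and B
P1 chooses p to make P2 indifferent between X and Y
Mixed NE: P1 plays (A: 0.5484, B: 0.4516), P2 plays (X: 0.4516, Y: 0.5484)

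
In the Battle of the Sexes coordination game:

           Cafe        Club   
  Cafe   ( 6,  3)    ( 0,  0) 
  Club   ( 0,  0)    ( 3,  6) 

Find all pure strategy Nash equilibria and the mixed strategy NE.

Pure NE: (Cafe, Cafe) and (Club, Club); Mixed NE: p = 0.6667, q = 0.3333

Work:
Check pure NE:
(Cafe, Cafe): (6, 3) - no unilateral deviation beneficial
(Club, Club): (3, 6) - no unilateral deviation beneficial
Mixed NE: P1 plays Cafe with p = 0.6667, P2 plays Cafe with q = 0.3333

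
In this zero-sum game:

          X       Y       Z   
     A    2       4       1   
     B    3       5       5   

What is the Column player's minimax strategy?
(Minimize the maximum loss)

Column should play X, value = 3

Work:
Column player minimizes Row's maximum payoff:
Column X: max payoff to Row = 3
Column Y: max payoff to Row = 5
Column Z: max payoff to Row = 5
Minimum is 3, achieved by column X.
Minimax strategy: X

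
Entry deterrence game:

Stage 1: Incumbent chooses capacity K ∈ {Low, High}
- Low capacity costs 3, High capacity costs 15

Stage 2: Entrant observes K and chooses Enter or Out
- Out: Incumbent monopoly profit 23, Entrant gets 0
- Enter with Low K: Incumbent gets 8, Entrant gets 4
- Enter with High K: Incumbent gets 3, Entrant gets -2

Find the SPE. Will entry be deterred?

SPE: (High, Enter|Low, Out|High); Entry deterred. Incumbent net profit = 8

Work:
After Low K: Entrant enters (4 > 0)
After High K: Entrant stays out (-2 < 0)
Incumbent: Low → 8−3=5, High → 23−15=8
Incumbent chooses High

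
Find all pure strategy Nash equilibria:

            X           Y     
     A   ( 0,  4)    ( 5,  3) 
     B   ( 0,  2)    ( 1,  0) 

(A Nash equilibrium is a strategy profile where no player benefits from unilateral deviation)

Nash equilibrium: (A, X), (B, X)

Work:
Best responses:
  P1 vs X: payoffs [0, 0] → best response A/B (payoff 0)
  P1 vs Y: payoffs [5, 1] → best response A (payoff 5)
  P2 vs A: payoffs [4, 3] → best response X (payoff 4)
  P2 vs B: payoffs [2, 0] → best response X (payoff 2)
Mutual best responses: (A,X), (B,X) → Nash equilibria.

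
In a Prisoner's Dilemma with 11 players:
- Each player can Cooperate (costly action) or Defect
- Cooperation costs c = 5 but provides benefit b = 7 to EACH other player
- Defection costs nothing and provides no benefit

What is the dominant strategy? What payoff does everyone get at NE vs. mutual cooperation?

Dominant: Defect; NE payoff = 0; Coop payoff = 65

Work:
Defect dominates (saves cost c = 5, benefit to others is external)
NE: All defect → everyone gets 0
If all cooperate: each receives (10)×7 - 5 = 65
Social dilemma: 65 > 0 but NE gives 0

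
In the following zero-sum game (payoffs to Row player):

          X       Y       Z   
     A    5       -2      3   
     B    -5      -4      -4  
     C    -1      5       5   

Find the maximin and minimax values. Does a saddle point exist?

Maximin = -1, Minimax = 5, Saddle: False

Work:
Row minimums: [-2, -5, -1] → maximin = -1
Column maximums: [5, 5, 5] → minimax = 5
No saddle point (maximin ≠ minimax). Mixed strategy needed.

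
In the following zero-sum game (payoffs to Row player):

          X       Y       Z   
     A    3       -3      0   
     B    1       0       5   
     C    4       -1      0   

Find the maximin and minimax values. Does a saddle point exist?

Maximin = 0, Minimax = 0, Saddle: True

Work:
Row minimums: [-3, 0, -1] → maximin = 0
Column maximums: [4, 0, 5] → minimax = 0
Saddle point exists! Game value = 0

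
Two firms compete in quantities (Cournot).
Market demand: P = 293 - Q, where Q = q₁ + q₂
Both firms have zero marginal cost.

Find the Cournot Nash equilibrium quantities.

q₁* = q₂* = 97.67; P* = 97.67

Work:
Profit: π_i = P·q_i = (a - q_i - q_j)·q_i
FOC: ∂π_i/∂q_i = a - 2q_i - q_j = 0
Reaction function: q_i = (293 - q_j)/2
Symmetry: q* = 293/3 = 97.67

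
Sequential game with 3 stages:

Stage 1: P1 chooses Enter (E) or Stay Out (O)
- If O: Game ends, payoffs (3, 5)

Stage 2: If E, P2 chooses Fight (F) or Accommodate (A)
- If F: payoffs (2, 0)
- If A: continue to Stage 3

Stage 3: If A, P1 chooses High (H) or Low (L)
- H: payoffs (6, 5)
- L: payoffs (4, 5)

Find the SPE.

SPE: (E, A, H); Outcome (6, 5)

Work:
Stage 3: P1 chooses H (6 vs 4)
Stage 2: P2: F->0, A->5 (anticipating H). Choose A
Stage 1: P1: O->3, E->6 (anticipating A, H). Choose E
SPE path: E -> A -> H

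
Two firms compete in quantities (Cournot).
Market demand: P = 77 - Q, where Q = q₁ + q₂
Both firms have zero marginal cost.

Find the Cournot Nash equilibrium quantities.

q₁* = q₂* = 25.67; P* = 25.67

Work:
Profit: π_i = P·q_i = (a - q_i - q_j)·q_i
FOC: ∂π_i/∂q_i = a - 2q_i - q_j = 0
Reaction function: q_i = (77 - q_j)/2
Symmetry: q* = 77/3 = 25.67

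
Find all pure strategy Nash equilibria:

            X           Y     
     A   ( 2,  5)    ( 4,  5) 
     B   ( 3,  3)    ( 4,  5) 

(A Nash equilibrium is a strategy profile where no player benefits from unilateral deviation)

Nash equilibrium: (A, Y), (B, Y)

Work:
Best responses:
  P1 vs X: payoffs [2, 3] → best response B (payoff 3)
  P1 vs Y: payoffs [4, 4] → best response A/B (payoff 4)
  P2 vs A: payoffs [5, 5] → best response X/Y (payoff 5)
  P2 vs B: payoffs [3, 5] → best response Y (payoff 5)
Mutual best responses: (A,Y), (B,Y) → Nash equilibria.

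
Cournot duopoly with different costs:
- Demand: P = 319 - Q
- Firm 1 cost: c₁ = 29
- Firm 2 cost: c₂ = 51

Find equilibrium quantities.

q₁* = 104.0, q₂* = 82.0

Work:
Reaction: q₁ = (319 - 29 - q₂)/2
Reaction: q₂ = (319 - 51 - q₁)/2
Solve simultaneously:
q₁* = (319 - 2×29 + 51)/3 = 104.0
q₂* = (319 - 2×51 + 29)/3 = 82.0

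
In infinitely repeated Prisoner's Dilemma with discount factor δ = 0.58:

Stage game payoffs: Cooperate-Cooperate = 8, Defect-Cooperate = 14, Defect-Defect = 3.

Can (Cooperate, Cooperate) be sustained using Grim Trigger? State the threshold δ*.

δ* = 0.5455; since δ = 0.58 ≥ 0.5455, cooperation can be sustained

Work:
For Grim Trigger:
Cooperate forever: 8/(1-δ)
Defect then punished: 14 + 3·δ/(1-δ)
Need: 8/(1-δ) ≥ 14 + 3·δ/(1-δ)
Solving: δ ≥ (T-R)/(T-P) = (14-8)/(14-3) = 0.5455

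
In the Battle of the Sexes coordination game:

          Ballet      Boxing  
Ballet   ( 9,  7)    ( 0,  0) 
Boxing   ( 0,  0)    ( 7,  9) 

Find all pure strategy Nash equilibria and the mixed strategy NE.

Pure NE: (Ballet, Ballet) and (Boxing, Boxing); Mixed NE: p = 0.5625, q = 0.4375

Work:
Check pure NE:
(Ballet, Ballet): (9, 7) - no unilateral deviation beneficial
(Boxing, Boxing): (7, 9) - no unilateral deviation beneficial
Mixed NE: P1 plays Ballet with p = 0.5625, P2 plays Ballet with q = 0.4375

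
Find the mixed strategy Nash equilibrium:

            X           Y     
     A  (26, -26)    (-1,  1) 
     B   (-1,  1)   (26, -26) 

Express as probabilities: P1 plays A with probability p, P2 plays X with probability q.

p = 0.5, q = 0.5

Work:
Find probabilities that make opponent indifferent:
P2 chooses q to make P1 indifferent between A and B
P1 chooses p to make P2 indifferent between X and Y
Mixed NE: P1 plays (A: 0.5, B: 0.5), P2 plays (X: 0.5, Y: 0.5)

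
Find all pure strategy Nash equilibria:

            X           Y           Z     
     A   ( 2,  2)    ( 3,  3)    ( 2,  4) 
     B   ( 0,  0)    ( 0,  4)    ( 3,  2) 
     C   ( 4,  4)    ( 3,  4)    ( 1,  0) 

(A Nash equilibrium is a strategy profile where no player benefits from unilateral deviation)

Nash equilibrium: (C, X), (C, Y)

Work:
Best responses:
  P1 vs X: payoffs [2, 0, 4] → best response C (payoff 4)
  P1 vs Y: payoffs [3, 0, 3] → best response A/C (payoff 3)
  P1 vs Z: payoffs [2, 3, 1] → best response B (payoff 3)
  P2 vs A: payoffs [2, 3, 4] → best response Z (payoff 4)
  P2 vs B: payoffs [0, 4, 2] → best response Y (payoff 4)
  P2 vs C: payoffs [4, 4, 0] → best response X/Y (payoff 4)
Mutual best responses: (C,X), (C,Y) → Nash equilibria.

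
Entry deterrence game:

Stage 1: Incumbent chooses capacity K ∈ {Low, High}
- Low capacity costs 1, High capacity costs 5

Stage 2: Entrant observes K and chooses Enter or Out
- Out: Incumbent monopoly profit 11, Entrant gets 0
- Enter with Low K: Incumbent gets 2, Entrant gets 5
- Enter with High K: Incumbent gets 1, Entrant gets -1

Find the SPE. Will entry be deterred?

SPE: (High, Enter|Low, Out|High); Entry deterred. Incumbent net profit = 6

Work:
After Low K: Entrant enters (5 > 0)
After High K: Entrant stays out (-1 < 0)
Incumbent: Low → 2−1=1, High → 11−5=6
Incumbent chooses High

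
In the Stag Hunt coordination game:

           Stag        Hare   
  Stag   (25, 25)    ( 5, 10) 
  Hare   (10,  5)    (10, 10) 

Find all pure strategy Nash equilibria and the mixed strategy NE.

Pure NE: (Stag, Stag) and (Hare, Hare); Mixed NE: p = 0.25, q = 0.25

Work:
Check pure NE:
(Stag, Stag): (25, 25) - no unilateral deviation beneficial
(Hare, Hare): (10, 10) - no unilateral deviation beneficial
Mixed NE: P1 plays Stag with p = 0.25, P2 plays Stag with q = 0.25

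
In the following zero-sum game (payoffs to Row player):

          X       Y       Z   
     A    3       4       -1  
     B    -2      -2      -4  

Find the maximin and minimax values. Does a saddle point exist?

Maximin = -1, Minimax = -1, Saddle: True

Work:
Row minimums: [-1, -4] → maximin = -1
Column maximums: [3, 4, -1] → minimax = -1
Saddle point exists! Game value = -1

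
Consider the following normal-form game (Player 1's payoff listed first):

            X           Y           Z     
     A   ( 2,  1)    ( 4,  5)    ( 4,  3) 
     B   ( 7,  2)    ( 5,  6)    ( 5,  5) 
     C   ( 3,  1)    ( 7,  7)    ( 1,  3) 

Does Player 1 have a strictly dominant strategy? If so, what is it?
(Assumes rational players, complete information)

No strictly dominant strategy exists for Player 1

Work:
A strategy strictly dominates another if it gives a strictly higher payoff against every opponent action. Compare each pair of P1's strategies column-by-column:
  A vs B: [2 vs 7, 4 vs 5, 4 vs 5] → A does not strictly dominate B (column X: 2 ≤ 7)
  A vs C: [2 vs 3, 4 vs 7, 4 vs 1] → A does not strictly dominate C (column X: 2 ≤ 3)
  B vs A: [7 vs 2, 5 vs 4, 5 vs 4] → B strictly dominates A
  B vs C: [7 vs 3, 5 vs 7, 5 vs 1] → B does not strictly dominate C (column Y: 5 ≤ 7)
  C vs A: [3 vs 2, 7 vs 4, 1 vs 4] → C does not strictly dominate A (column Z: 1 ≤ 4)
  C vs B: [3 vs 7, 7 vs 5, 1 vs 5] → C does not strictly dominate B (column X: 3 ≤ 7)
No single strategy strictly dominates all others → no strictly dominant strategy.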